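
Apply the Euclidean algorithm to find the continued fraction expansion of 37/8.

[4; 1, 1, 1, 2]

Run the Euclidean algorithm on 37 and 8; the successive quotients are the partial quotients a_0, a_1, ... (each step inverts the fractional part left over by the previous one):
  37 = 4*8 + 5, so a_0 = 4.
  8 = 1*5 + 3, so a_1 = 1.
  5 = 1*3 + 2, so a_2 = 1.
  3 = 1*2 + 1, so a_3 = 1.
  2 = 2*1 + 0, so a_4 = 2.
The remainder reaches 0 after 5 divisions, so the expansion has 5 partial quotients, read off in order.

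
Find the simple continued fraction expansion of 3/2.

Run the Euclidean algorithm on 3 and 2; the successive quotients are the partial quotients a_0, a_1, ... (each step inverts the fractional part left over by the previous one):
  3 = 1*2 + 1, so a_0 = 1.
  2 = 2*1 + 0, so a_1 = 2.
The remainder reaches 0 after 2 divisions, so the expansion has 2 partial quotients, read off in order.

[1; 2]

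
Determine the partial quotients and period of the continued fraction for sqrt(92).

[9; (1, 1, 2, 4, 2, 1, 1, 18)]

Write x_i = (sqrt(92) + m_i)/d_i with (m_0, d_0) = (0, 1). a_0 = floor(sqrt(92)) = 9, since 9^2 = 81 <= 92 < 100 = 10^2.
Iterate m_{i+1} = d_i*a_i - m_i, d_{i+1} = (92 - m_{i+1}^2)/d_i, a_{i+1} = floor((a_0 + m_{i+1})/d_{i+1}):
  m_1 = 1*9 - 0 = 9, d_1 = (92 - 9^2)/1 = 11/1 = 11, a_1 = floor((9 + 9)/11) = 1.
  m_2 = 11*1 - 9 = 2, d_2 = (92 - 2^2)/11 = 88/11 = 8, a_2 = floor((9 + 2)/8) = 1.
  m_3 = 8*1 - 2 = 6, d_3 = (92 - 6^2)/8 = 56/8 = 7, a_3 = floor((9 + 6)/7) = 2.
  m_4 = 7*2 - 6 = 8, d_4 = (92 - 8^2)/7 = 28/7 = 4, a_4 = floor((9 + 8)/4) = 4.
  m_5 = 4*4 - 8 = 8, d_5 = (92 - 8^2)/4 = 28/4 = 7, a_5 = floor((9 + 8)/7) = 2.
  m_6 = 7*2 - 8 = 6, d_6 = (92 - 6^2)/7 = 56/7 = 8, a_6 = floor((9 + 6)/8) = 1.
  m_7 = 8*1 - 6 = 2, d_7 = (92 - 2^2)/8 = 88/8 = 11, a_7 = floor((9 + 2)/11) = 1.
  m_8 = 11*1 - 2 = 9, d_8 = (92 - 9^2)/11 = 11/11 = 1, a_8 = floor((9 + 9)/1) = 18.
  m_9 = 1*18 - 9 = 9, d_9 = (92 - 9^2)/1 = 11/1 = 11: (m_9, d_9) = (m_1, d_1) = (9, 11), so from here the quotients repeat a_1, ..., a_8; the period length is 8.
Hence the expansion of sqrt(92) is a_0 = 9 followed by the repeating block 1, 1, 2, 4, 2, 1, 1, 18 (period 8).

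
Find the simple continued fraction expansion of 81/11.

Run the Euclidean algorithm on 81 and 11; the successive quotients are the partial quotients a_0, a_1, ... (each step inverts the fractional part left over by the previous one):
  81 = 7*11 + 4, so a_0 = 7.
  11 = 2*4 + 3, so a_1 = 2.
  4 = 1*3 + 1, so a_2 = 1.
  3 = 3*1 + 0, so a_3 = 3.
The remainder reaches 0 after 4 divisions, so the expansion has 4 partial quotients, read off in order.

[7; 2, 1, 3]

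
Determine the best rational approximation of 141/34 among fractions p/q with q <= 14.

Expand x = 141/34 as a continued fraction with the Euclidean algorithm:
  141 = 4*34 + 5, so a_0 = 4.
  34 = 6*5 + 4, so a_1 = 6.
  5 = 1*4 + 1, so a_2 = 1.
  4 = 4*1 + 0, so a_3 = 4.
so x = [4; 6, 1, 4].
Convergents (p_i = a_i*p_{i-1} + p_{i-2}, q_i = a_i*q_{i-1} + q_{i-2} with p_{-2}=0, p_{-1}=1, q_{-2}=1, q_{-1}=0), until the denominator exceeds 14:
  i=0: a_0=4, p_0 = 4*1 + 0 = 4, q_0 = 4*0 + 1 = 1.
  i=1: a_1=6, p_1 = 6*4 + 1 = 25, q_1 = 6*1 + 0 = 6.
  i=2: a_2=1, p_2 = 1*25 + 4 = 29, q_2 = 1*6 + 1 = 7.
  i=3: a_3=4, p_3 = 4*29 + 25 = 141, q_3 = 4*7 + 6 = 34.
q_3 = 34 > 14, so the last convergent with denominator <= 14 is p_2/q_2 = 29/7.
The closest fraction with denominator <= 14 is either p_2/q_2 or the intermediate fraction (k*p_2 + p_1)/(k*q_2 + q_1) with the largest k >= 1 whose denominator stays <= 14; these approach x as k grows, and every other convergent or intermediate fraction in range is farther away.
Largest k: floor((14 - q_1)/q_2) = floor((14 - 6)/7) = 1.
That gives (1*29 + 25)/(1*7 + 6) = 54/13.
Compare the errors: |x - 29/7| = |141*7 - 29*34|/(34*7) = 1/238, and |x - 54/13| = |141*13 - 54*34|/(34*13) = 3/442.
Cross-multiplying, 1*442 = 442 < 714 = 3*238, so 1/238 is smaller: the convergent 29/7 is closer to x than 54/13.

29/7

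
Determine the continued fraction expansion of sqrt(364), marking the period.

Write x_i = (sqrt(364) + m_i)/d_i with (m_0, d_0) = (0, 1). a_0 = floor(sqrt(364)) = 19, since 19^2 = 361 <= 364 < 400 = 20^2.
Iterate m_{i+1} = d_i*a_i - m_i, d_{i+1} = (364 - m_{i+1}^2)/d_i, a_{i+1} = floor((a_0 + m_{i+1})/d_{i+1}):
  m_1 = 1*19 - 0 = 19, d_1 = (364 - 19^2)/1 = 3/1 = 3, a_1 = floor((19 + 19)/3) = 12.
  m_2 = 3*12 - 19 = 17, d_2 = (364 - 17^2)/3 = 75/3 = 25, a_2 = floor((19 + 17)/25) = 1.
  m_3 = 25*1 - 17 = 8, d_3 = (364 - 8^2)/25 = 300/25 = 12, a_3 = floor((19 + 8)/12) = 2.
  m_4 = 12*2 - 8 = 16, d_4 = (364 - 16^2)/12 = 108/12 = 9, a_4 = floor((19 + 16)/9) = 3.
  m_5 = 9*3 - 16 = 11, d_5 = (364 - 11^2)/9 = 243/9 = 27, a_5 = floor((19 + 11)/27) = 1.
  m_6 = 27*1 - 11 = 16, d_6 = (364 - 16^2)/27 = 108/27 = 4, a_6 = floor((19 + 16)/4) = 8.
  m_7 = 4*8 - 16 = 16, d_7 = (364 - 16^2)/4 = 108/4 = 27, a_7 = floor((19 + 16)/27) = 1.
  m_8 = 27*1 - 16 = 11, d_8 = (364 - 11^2)/27 = 243/27 = 9, a_8 = floor((19 + 11)/9) = 3.
  m_9 = 9*3 - 11 = 16, d_9 = (364 - 16^2)/9 = 108/9 = 12, a_9 = floor((19 + 16)/12) = 2.
  m_10 = 12*2 - 16 = 8, d_10 = (364 - 8^2)/12 = 300/12 = 25, a_10 = floor((19 + 8)/25) = 1.
  m_11 = 25*1 - 8 = 17, d_11 = (364 - 17^2)/25 = 75/25 = 3, a_11 = floor((19 + 17)/3) = 12.
  m_12 = 3*12 - 17 = 19, d_12 = (364 - 19^2)/3 = 3/3 = 1, a_12 = floor((19 + 19)/1) = 38.
  m_13 = 1*38 - 19 = 19, d_13 = (364 - 19^2)/1 = 3/1 = 3: (m_13, d_13) = (m_1, d_1) = (19, 3), so from here the quotients repeat a_1, ..., a_12; the period length is 12.
Hence the expansion of sqrt(364) is a_0 = 19 followed by the repeating block 12, 1, 2, 3, 1, 8, 1, 3, 2, 1, 12, 38 (period 12).

[19; (12, 1, 2, 3, 1, 8, 1, 3, 2, 1, 12, 38)]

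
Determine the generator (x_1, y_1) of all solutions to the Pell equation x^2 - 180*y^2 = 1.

First expand sqrt(180) as a continued fraction. With x_i = (sqrt(180) + m_i)/d_i and (m_0, d_0) = (0, 1): a_0 = floor(sqrt(180)) = 13, since 13^2 = 169 <= 180 < 196 = 14^2.
Iterate m_{i+1} = d_i*a_i - m_i, d_{i+1} = (180 - m_{i+1}^2)/d_i, a_{i+1} = floor((a_0 + m_{i+1})/d_{i+1}):
  m_1 = 1*13 - 0 = 13, d_1 = (180 - 13^2)/1 = 11/1 = 11, a_1 = floor((13 + 13)/11) = 2.
  m_2 = 11*2 - 13 = 9, d_2 = (180 - 9^2)/11 = 99/11 = 9, a_2 = floor((13 + 9)/9) = 2.
  m_3 = 9*2 - 9 = 9, d_3 = (180 - 9^2)/9 = 99/9 = 11, a_3 = floor((13 + 9)/11) = 2.
  m_4 = 11*2 - 9 = 13, d_4 = (180 - 13^2)/11 = 11/11 = 1, a_4 = floor((13 + 13)/1) = 26.
  m_5 = 1*26 - 13 = 13, d_5 = (180 - 13^2)/1 = 11/1 = 11: (m_5, d_5) = (m_1, d_1) = (13, 11), so from here the quotients repeat a_1, ..., a_4; the period length is 4.
So sqrt(180) = [13; (2, 2, 2, 26)] with period length k = 4.
k is even, so the fundamental solution of x^2 - 180y^2 = 1 is (p_{k-1}, q_{k-1}) = (p_3, q_3); compute convergents through index 3.
Convergents (p_i = a_i*p_{i-1} + p_{i-2}, q_i = a_i*q_{i-1} + q_{i-2} with p_{-2}=0, p_{-1}=1, q_{-2}=1, q_{-1}=0):
  i=0: a_0=13, p_0 = 13*1 + 0 = 13, q_0 = 13*0 + 1 = 1.
  i=1: a_1=2, p_1 = 2*13 + 1 = 27, q_1 = 2*1 + 0 = 2.
  i=2: a_2=2, p_2 = 2*27 + 13 = 67, q_2 = 2*2 + 1 = 5.
  i=3: a_3=2, p_3 = 2*67 + 27 = 161, q_3 = 2*5 + 2 = 12.
Check: 161^2 - 180*12^2 = 25921 - 25920 = 1, so (x, y) = (161, 12) solves the equation, and by the theorem it is the least positive solution.

(x, y) = (161, 12)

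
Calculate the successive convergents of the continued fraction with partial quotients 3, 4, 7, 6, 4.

3/1, 13/4, 94/29, 577/178, 2402/741

Using the convergent recurrence p_i = a_i*p_{i-1} + p_{i-2}, q_i = a_i*q_{i-1} + q_{i-2} with p_{-2}=0, p_{-1}=1, q_{-2}=1, q_{-1}=0:
  i=0: a_0=3, p_0 = 3*1 + 0 = 3, q_0 = 3*0 + 1 = 1.
  i=1: a_1=4, p_1 = 4*3 + 1 = 13, q_1 = 4*1 + 0 = 4.
  i=2: a_2=7, p_2 = 7*13 + 3 = 94, q_2 = 7*4 + 1 = 29.
  i=3: a_3=6, p_3 = 6*94 + 13 = 577, q_3 = 6*29 + 4 = 178.
  i=4: a_4=4, p_4 = 4*577 + 94 = 2402, q_4 = 4*178 + 29 = 741.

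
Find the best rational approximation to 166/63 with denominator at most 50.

Expand x = 166/63 as a continued fraction with the Euclidean algorithm:
  166 = 2*63 + 40, so a_0 = 2.
  63 = 1*40 + 23, so a_1 = 1.
  40 = 1*23 + 17, so a_2 = 1.
  23 = 1*17 + 6, so a_3 = 1.
  17 = 2*6 + 5, so a_4 = 2.
  6 = 1*5 + 1, so a_5 = 1.
  5 = 5*1 + 0, so a_6 = 5.
so x = [2; 1, 1, 1, 2, 1, 5].
Convergents (p_i = a_i*p_{i-1} + p_{i-2}, q_i = a_i*q_{i-1} + q_{i-2} with p_{-2}=0, p_{-1}=1, q_{-2}=1, q_{-1}=0), until the denominator exceeds 50:
  i=0: a_0=2, p_0 = 2*1 + 0 = 2, q_0 = 2*0 + 1 = 1.
  i=1: a_1=1, p_1 = 1*2 + 1 = 3, q_1 = 1*1 + 0 = 1.
  i=2: a_2=1, p_2 = 1*3 + 2 = 5, q_2 = 1*1 + 1 = 2.
  i=3: a_3=1, p_3 = 1*5 + 3 = 8, q_3 = 1*2 + 1 = 3.
  i=4: a_4=2, p_4 = 2*8 + 5 = 21, q_4 = 2*3 + 2 = 8.
  i=5: a_5=1, p_5 = 1*21 + 8 = 29, q_5 = 1*8 + 3 = 11.
  i=6: a_6=5, p_6 = 5*29 + 21 = 166, q_6 = 5*11 + 8 = 63.
q_6 = 63 > 50, so the last convergent with denominator <= 50 is p_5/q_5 = 29/11.
The closest fraction with denominator <= 50 is either p_5/q_5 or the intermediate fraction (k*p_5 + p_4)/(k*q_5 + q_4) with the largest k >= 1 whose denominator stays <= 50; these approach x as k grows, and every other convergent or intermediate fraction in range is farther away.
Largest k: floor((50 - q_4)/q_5) = floor((50 - 8)/11) = 3.
That gives (3*29 + 21)/(3*11 + 8) = 108/41.
Compare the errors: |x - 29/11| = |166*11 - 29*63|/(63*11) = 1/693, and |x - 108/41| = |166*41 - 108*63|/(63*41) = 2/2583.
Cross-multiplying, 2*693 = 1386 < 2583 = 1*2583, so 2/2583 is smaller: the intermediate fraction 108/41 is closer to x than 29/11.

108/41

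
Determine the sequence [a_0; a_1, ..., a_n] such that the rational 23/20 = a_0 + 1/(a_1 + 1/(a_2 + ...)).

Run the Euclidean algorithm on 23 and 20; the successive quotients are the partial quotients a_0, a_1, ... (each step inverts the fractional part left over by the previous one):
  23 = 1*20 + 3, so a_0 = 1.
  20 = 6*3 + 2, so a_1 = 6.
  3 = 1*2 + 1, so a_2 = 1.
  2 = 2*1 + 0, so a_3 = 2.
The remainder reaches 0 after 4 divisions, so the expansion has 4 partial quotients, read off in order.

[1; 6, 1, 2]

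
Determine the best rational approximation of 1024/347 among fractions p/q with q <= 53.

Expand x = 1024/347 as a continued fraction with the Euclidean algorithm:
  1024 = 2*347 + 330, so a_0 = 2.
  347 = 1*330 + 17, so a_1 = 1.
  330 = 19*17 + 7, so a_2 = 19.
  17 = 2*7 + 3, so a_3 = 2.
  7 = 2*3 + 1, so a_4 = 2.
  3 = 3*1 + 0, so a_5 = 3.
so x = [2; 1, 19, 2, 2, 3].
Convergents (p_i = a_i*p_{i-1} + p_{i-2}, q_i = a_i*q_{i-1} + q_{i-2} with p_{-2}=0, p_{-1}=1, q_{-2}=1, q_{-1}=0), until the denominator exceeds 53:
  i=0: a_0=2, p_0 = 2*1 + 0 = 2, q_0 = 2*0 + 1 = 1.
  i=1: a_1=1, p_1 = 1*2 + 1 = 3, q_1 = 1*1 + 0 = 1.
  i=2: a_2=19, p_2 = 19*3 + 2 = 59, q_2 = 19*1 + 1 = 20.
  i=3: a_3=2, p_3 = 2*59 + 3 = 121, q_3 = 2*20 + 1 = 41.
  i=4: a_4=2, p_4 = 2*121 + 59 = 301, q_4 = 2*41 + 20 = 102.
q_4 = 102 > 53, so the last convergent with denominator <= 53 is p_3/q_3 = 121/41.
The closest fraction with denominator <= 53 is either p_3/q_3 or the intermediate fraction (k*p_3 + p_2)/(k*q_3 + q_2) with the largest k >= 1 whose denominator stays <= 53; these approach x as k grows, and every other convergent or intermediate fraction in range is farther away.
Largest k: floor((53 - q_2)/q_3) = floor((53 - 20)/41) = 0.
Since k = 0, no intermediate fraction beyond p_3/q_3 has denominator <= 53, so the convergent 121/41 is the closest (its error is |1024*41 - 121*347|/(347*41) = 3/14227).

121/41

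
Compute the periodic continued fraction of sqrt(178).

[13; (2, 1, 12, 1, 2, 26)]

Write x_i = (sqrt(178) + m_i)/d_i with (m_0, d_0) = (0, 1). a_0 = floor(sqrt(178)) = 13, since 13^2 = 169 <= 178 < 196 = 14^2.
Iterate m_{i+1} = d_i*a_i - m_i, d_{i+1} = (178 - m_{i+1}^2)/d_i, a_{i+1} = floor((a_0 + m_{i+1})/d_{i+1}):
  m_1 = 1*13 - 0 = 13, d_1 = (178 - 13^2)/1 = 9/1 = 9, a_1 = floor((13 + 13)/9) = 2.
  m_2 = 9*2 - 13 = 5, d_2 = (178 - 5^2)/9 = 153/9 = 17, a_2 = floor((13 + 5)/17) = 1.
  m_3 = 17*1 - 5 = 12, d_3 = (178 - 12^2)/17 = 34/17 = 2, a_3 = floor((13 + 12)/2) = 12.
  m_4 = 2*12 - 12 = 12, d_4 = (178 - 12^2)/2 = 34/2 = 17, a_4 = floor((13 + 12)/17) = 1.
  m_5 = 17*1 - 12 = 5, d_5 = (178 - 5^2)/17 = 153/17 = 9, a_5 = floor((13 + 5)/9) = 2.
  m_6 = 9*2 - 5 = 13, d_6 = (178 - 13^2)/9 = 9/9 = 1, a_6 = floor((13 + 13)/1) = 26.
  m_7 = 1*26 - 13 = 13, d_7 = (178 - 13^2)/1 = 9/1 = 9: (m_7, d_7) = (m_1, d_1) = (13, 9), so from here the quotients repeat a_1, ..., a_6; the period length is 6.
Hence the expansion of sqrt(178) is a_0 = 13 followed by the repeating block 2, 1, 12, 1, 2, 26 (period 6).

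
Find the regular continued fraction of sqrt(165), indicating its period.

Write x_i = (sqrt(165) + m_i)/d_i with (m_0, d_0) = (0, 1). a_0 = floor(sqrt(165)) = 12, since 12^2 = 144 <= 165 < 169 = 13^2.
Iterate m_{i+1} = d_i*a_i - m_i, d_{i+1} = (165 - m_{i+1}^2)/d_i, a_{i+1} = floor((a_0 + m_{i+1})/d_{i+1}):
  m_1 = 1*12 - 0 = 12, d_1 = (165 - 12^2)/1 = 21/1 = 21, a_1 = floor((12 + 12)/21) = 1.
  m_2 = 21*1 - 12 = 9, d_2 = (165 - 9^2)/21 = 84/21 = 4, a_2 = floor((12 + 9)/4) = 5.
  m_3 = 4*5 - 9 = 11, d_3 = (165 - 11^2)/4 = 44/4 = 11, a_3 = floor((12 + 11)/11) = 2.
  m_4 = 11*2 - 11 = 11, d_4 = (165 - 11^2)/11 = 44/11 = 4, a_4 = floor((12 + 11)/4) = 5.
  m_5 = 4*5 - 11 = 9, d_5 = (165 - 9^2)/4 = 84/4 = 21, a_5 = floor((12 + 9)/21) = 1.
  m_6 = 21*1 - 9 = 12, d_6 = (165 - 12^2)/21 = 21/21 = 1, a_6 = floor((12 + 12)/1) = 24.
  m_7 = 1*24 - 12 = 12, d_7 = (165 - 12^2)/1 = 21/1 = 21: (m_7, d_7) = (m_1, d_1) = (12, 21), so from here the quotients repeat a_1, ..., a_6; the period length is 6.
Hence the expansion of sqrt(165) is a_0 = 12 followed by the repeating block 1, 5, 2, 5, 1, 24 (period 6).

[12; (1, 5, 2, 5, 1, 24)]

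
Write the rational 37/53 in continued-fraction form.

Run the Euclidean algorithm on 37 and 53; the successive quotients are the partial quotients a_0, a_1, ... (each step inverts the fractional part left over by the previous one):
  37 = 0*53 + 37, so a_0 = 0.
  53 = 1*37 + 16, so a_1 = 1.
  37 = 2*16 + 5, so a_2 = 2.
  16 = 3*5 + 1, so a_3 = 3.
  5 = 5*1 + 0, so a_4 = 5.
The remainder reaches 0 after 5 divisions, so the expansion has 5 partial quotients, read off in order.

[0; 1, 2, 3, 5]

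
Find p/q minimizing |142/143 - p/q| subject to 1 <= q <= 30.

Expand x = 142/143 as a continued fraction with the Euclidean algorithm:
  142 = 0*143 + 142, so a_0 = 0.
  143 = 1*142 + 1, so a_1 = 1.
  142 = 142*1 + 0, so a_2 = 142.
so x = [0; 1, 142].
Convergents (p_i = a_i*p_{i-1} + p_{i-2}, q_i = a_i*q_{i-1} + q_{i-2} with p_{-2}=0, p_{-1}=1, q_{-2}=1, q_{-1}=0), until the denominator exceeds 30:
  i=0: a_0=0, p_0 = 0*1 + 0 = 0, q_0 = 0*0 + 1 = 1.
  i=1: a_1=1, p_1 = 1*0 + 1 = 1, q_1 = 1*1 + 0 = 1.
  i=2: a_2=142, p_2 = 142*1 + 0 = 142, q_2 = 142*1 + 1 = 143.
q_2 = 143 > 30, so the last convergent with denominator <= 30 is p_1/q_1 = 1/1.
The closest fraction with denominator <= 30 is either p_1/q_1 or the intermediate fraction (k*p_1 + p_0)/(k*q_1 + q_0) with the largest k >= 1 whose denominator stays <= 30; these approach x as k grows, and every other convergent or intermediate fraction in range is farther away.
Largest k: floor((30 - q_0)/q_1) = floor((30 - 1)/1) = 29.
That gives (29*1 + 0)/(29*1 + 1) = 29/30.
Compare the errors: |x - 1/1| = |142*1 - 1*143|/(143*1) = 1/143, and |x - 29/30| = |142*30 - 29*143|/(143*30) = 113/4290.
Cross-multiplying, 1*4290 = 4290 < 16159 = 113*143, so 1/143 is smaller: the convergent 1/1 is closer to x than 29/30.

1/1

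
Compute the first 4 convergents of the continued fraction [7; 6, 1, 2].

Using the convergent recurrence p_i = a_i*p_{i-1} + p_{i-2}, q_i = a_i*q_{i-1} + q_{i-2} with p_{-2}=0, p_{-1}=1, q_{-2}=1, q_{-1}=0:
  i=0: a_0=7, p_0 = 7*1 + 0 = 7, q_0 = 7*0 + 1 = 1.
  i=1: a_1=6, p_1 = 6*7 + 1 = 43, q_1 = 6*1 + 0 = 6.
  i=2: a_2=1, p_2 = 1*43 + 7 = 50, q_2 = 1*6 + 1 = 7.
  i=3: a_3=2, p_3 = 2*50 + 43 = 143, q_3 = 2*7 + 6 = 20.

7/1, 43/6, 50/7, 143/20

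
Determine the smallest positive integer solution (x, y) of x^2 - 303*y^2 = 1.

First expand sqrt(303) as a continued fraction. With x_i = (sqrt(303) + m_i)/d_i and (m_0, d_0) = (0, 1): a_0 = floor(sqrt(303)) = 17, since 17^2 = 289 <= 303 < 324 = 18^2.
Iterate m_{i+1} = d_i*a_i - m_i, d_{i+1} = (303 - m_{i+1}^2)/d_i, a_{i+1} = floor((a_0 + m_{i+1})/d_{i+1}):
  m_1 = 1*17 - 0 = 17, d_1 = (303 - 17^2)/1 = 14/1 = 14, a_1 = floor((17 + 17)/14) = 2.
  m_2 = 14*2 - 17 = 11, d_2 = (303 - 11^2)/14 = 182/14 = 13, a_2 = floor((17 + 11)/13) = 2.
  m_3 = 13*2 - 11 = 15, d_3 = (303 - 15^2)/13 = 78/13 = 6, a_3 = floor((17 + 15)/6) = 5.
  m_4 = 6*5 - 15 = 15, d_4 = (303 - 15^2)/6 = 78/6 = 13, a_4 = floor((17 + 15)/13) = 2.
  m_5 = 13*2 - 15 = 11, d_5 = (303 - 11^2)/13 = 182/13 = 14, a_5 = floor((17 + 11)/14) = 2.
  m_6 = 14*2 - 11 = 17, d_6 = (303 - 17^2)/14 = 14/14 = 1, a_6 = floor((17 + 17)/1) = 34.
  m_7 = 1*34 - 17 = 17, d_7 = (303 - 17^2)/1 = 14/1 = 14: (m_7, d_7) = (m_1, d_1) = (17, 14), so from here the quotients repeat a_1, ..., a_6; the period length is 6.
So sqrt(303) = [17; (2, 2, 5, 2, 2, 34)] with period length k = 6.
k is even, so the fundamental solution of x^2 - 303y^2 = 1 is (p_{k-1}, q_{k-1}) = (p_5, q_5); compute convergents through index 5.
Convergents (p_i = a_i*p_{i-1} + p_{i-2}, q_i = a_i*q_{i-1} + q_{i-2} with p_{-2}=0, p_{-1}=1, q_{-2}=1, q_{-1}=0):
  i=0: a_0=17, p_0 = 17*1 + 0 = 17, q_0 = 17*0 + 1 = 1.
  i=1: a_1=2, p_1 = 2*17 + 1 = 35, q_1 = 2*1 + 0 = 2.
  i=2: a_2=2, p_2 = 2*35 + 17 = 87, q_2 = 2*2 + 1 = 5.
  i=3: a_3=5, p_3 = 5*87 + 35 = 470, q_3 = 5*5 + 2 = 27.
  i=4: a_4=2, p_4 = 2*470 + 87 = 1027, q_4 = 2*27 + 5 = 59.
  i=5: a_5=2, p_5 = 2*1027 + 470 = 2524, q_5 = 2*59 + 27 = 145.
Check: 2524^2 - 303*145^2 = 6370576 - 6370575 = 1, so (x, y) = (2524, 145) solves the equation, and by the theorem it is the least positive solution.

(x, y) = (2524, 145)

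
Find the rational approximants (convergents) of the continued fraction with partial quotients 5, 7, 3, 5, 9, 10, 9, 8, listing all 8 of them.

Using the convergent recurrence p_i = a_i*p_{i-1} + p_{i-2}, q_i = a_i*q_{i-1} + q_{i-2} with p_{-2}=0, p_{-1}=1, q_{-2}=1, q_{-1}=0:
  i=0: a_0=5, p_0 = 5*1 + 0 = 5, q_0 = 5*0 + 1 = 1.
  i=1: a_1=7, p_1 = 7*5 + 1 = 36, q_1 = 7*1 + 0 = 7.
  i=2: a_2=3, p_2 = 3*36 + 5 = 113, q_2 = 3*7 + 1 = 22.
  i=3: a_3=5, p_3 = 5*113 + 36 = 601, q_3 = 5*22 + 7 = 117.
  i=4: a_4=9, p_4 = 9*601 + 113 = 5522, q_4 = 9*117 + 22 = 1075.
  i=5: a_5=10, p_5 = 10*5522 + 601 = 55821, q_5 = 10*1075 + 117 = 10867.
  i=6: a_6=9, p_6 = 9*55821 + 5522 = 507911, q_6 = 9*10867 + 1075 = 98878.
  i=7: a_7=8, p_7 = 8*507911 + 55821 = 4119109, q_7 = 8*98878 + 10867 = 801891.

5/1, 36/7, 113/22, 601/117, 5522/1075, 55821/10867, 507911/98878, 4119109/801891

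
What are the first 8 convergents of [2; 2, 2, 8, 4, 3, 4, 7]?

Using the convergent recurrence p_i = a_i*p_{i-1} + p_{i-2}, q_i = a_i*q_{i-1} + q_{i-2} with p_{-2}=0, p_{-1}=1, q_{-2}=1, q_{-1}=0:
  i=0: a_0=2, p_0 = 2*1 + 0 = 2, q_0 = 2*0 + 1 = 1.
  i=1: a_1=2, p_1 = 2*2 + 1 = 5, q_1 = 2*1 + 0 = 2.
  i=2: a_2=2, p_2 = 2*5 + 2 = 12, q_2 = 2*2 + 1 = 5.
  i=3: a_3=8, p_3 = 8*12 + 5 = 101, q_3 = 8*5 + 2 = 42.
  i=4: a_4=4, p_4 = 4*101 + 12 = 416, q_4 = 4*42 + 5 = 173.
  i=5: a_5=3, p_5 = 3*416 + 101 = 1349, q_5 = 3*173 + 42 = 561.
  i=6: a_6=4, p_6 = 4*1349 + 416 = 5812, q_6 = 4*561 + 173 = 2417.
  i=7: a_7=7, p_7 = 7*5812 + 1349 = 42033, q_7 = 7*2417 + 561 = 17480.

2/1, 5/2, 12/5, 101/42, 416/173, 1349/561, 5812/2417, 42033/17480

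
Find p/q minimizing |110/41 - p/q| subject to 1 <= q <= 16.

Expand x = 110/41 as a continued fraction with the Euclidean algorithm:
  110 = 2*41 + 28, so a_0 = 2.
  41 = 1*28 + 13, so a_1 = 1.
  28 = 2*13 + 2, so a_2 = 2.
  13 = 6*2 + 1, so a_3 = 6.
  2 = 2*1 + 0, so a_4 = 2.
so x = [2; 1, 2, 6, 2].
Convergents (p_i = a_i*p_{i-1} + p_{i-2}, q_i = a_i*q_{i-1} + q_{i-2} with p_{-2}=0, p_{-1}=1, q_{-2}=1, q_{-1}=0), until the denominator exceeds 16:
  i=0: a_0=2, p_0 = 2*1 + 0 = 2, q_0 = 2*0 + 1 = 1.
  i=1: a_1=1, p_1 = 1*2 + 1 = 3, q_1 = 1*1 + 0 = 1.
  i=2: a_2=2, p_2 = 2*3 + 2 = 8, q_2 = 2*1 + 1 = 3.
  i=3: a_3=6, p_3 = 6*8 + 3 = 51, q_3 = 6*3 + 1 = 19.
q_3 = 19 > 16, so the last convergent with denominator <= 16 is p_2/q_2 = 8/3.
The closest fraction with denominator <= 16 is either p_2/q_2 or the intermediate fraction (k*p_2 + p_1)/(k*q_2 + q_1) with the largest k >= 1 whose denominator stays <= 16; these approach x as k grows, and every other convergent or intermediate fraction in range is farther away.
Largest k: floor((16 - q_1)/q_2) = floor((16 - 1)/3) = 5.
That gives (5*8 + 3)/(5*3 + 1) = 43/16.
Compare the errors: |x - 8/3| = |110*3 - 8*41|/(41*3) = 2/123, and |x - 43/16| = |110*16 - 43*41|/(41*16) = 3/656.
Cross-multiplying, 3*123 = 369 < 1312 = 2*656, so 3/656 is smaller: the intermediate fraction 43/16 is closer to x than 8/3.

43/16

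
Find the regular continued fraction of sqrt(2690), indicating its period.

[51; (1, 6, 2, 2, 1, 1, 2, 2, 6, 1, 102)]

Write x_i = (sqrt(2690) + m_i)/d_i with (m_0, d_0) = (0, 1). a_0 = floor(sqrt(2690)) = 51, since 51^2 = 2601 <= 2690 < 2704 = 52^2.
Iterate m_{i+1} = d_i*a_i - m_i, d_{i+1} = (2690 - m_{i+1}^2)/d_i, a_{i+1} = floor((a_0 + m_{i+1})/d_{i+1}):
  m_1 = 1*51 - 0 = 51, d_1 = (2690 - 51^2)/1 = 89/1 = 89, a_1 = floor((51 + 51)/89) = 1.
  m_2 = 89*1 - 51 = 38, d_2 = (2690 - 38^2)/89 = 1246/89 = 14, a_2 = floor((51 + 38)/14) = 6.
  m_3 = 14*6 - 38 = 46, d_3 = (2690 - 46^2)/14 = 574/14 = 41, a_3 = floor((51 + 46)/41) = 2.
  m_4 = 41*2 - 46 = 36, d_4 = (2690 - 36^2)/41 = 1394/41 = 34, a_4 = floor((51 + 36)/34) = 2.
  m_5 = 34*2 - 36 = 32, d_5 = (2690 - 32^2)/34 = 1666/34 = 49, a_5 = floor((51 + 32)/49) = 1.
  m_6 = 49*1 - 32 = 17, d_6 = (2690 - 17^2)/49 = 2401/49 = 49, a_6 = floor((51 + 17)/49) = 1.
  m_7 = 49*1 - 17 = 32, d_7 = (2690 - 32^2)/49 = 1666/49 = 34, a_7 = floor((51 + 32)/34) = 2.
  m_8 = 34*2 - 32 = 36, d_8 = (2690 - 36^2)/34 = 1394/34 = 41, a_8 = floor((51 + 36)/41) = 2.
  m_9 = 41*2 - 36 = 46, d_9 = (2690 - 46^2)/41 = 574/41 = 14, a_9 = floor((51 + 46)/14) = 6.
  m_10 = 14*6 - 46 = 38, d_10 = (2690 - 38^2)/14 = 1246/14 = 89, a_10 = floor((51 + 38)/89) = 1.
  m_11 = 89*1 - 38 = 51, d_11 = (2690 - 51^2)/89 = 89/89 = 1, a_11 = floor((51 + 51)/1) = 102.
  m_12 = 1*102 - 51 = 51, d_12 = (2690 - 51^2)/1 = 89/1 = 89: (m_12, d_12) = (m_1, d_1) = (51, 89), so from here the quotients repeat a_1, ..., a_11; the period length is 11.
Hence the expansion of sqrt(2690) is a_0 = 51 followed by the repeating block 1, 6, 2, 2, 1, 1, 2, 2, 6, 1, 102 (period 11).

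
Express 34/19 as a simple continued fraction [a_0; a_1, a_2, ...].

[1; 1, 3, 1, 3]

Run the Euclidean algorithm on 34 and 19; the successive quotients are the partial quotients a_0, a_1, ... (each step inverts the fractional part left over by the previous one):
  34 = 1*19 + 15, so a_0 = 1.
  19 = 1*15 + 4, so a_1 = 1.
  15 = 3*4 + 3, so a_2 = 3.
  4 = 1*3 + 1, so a_3 = 1.
  3 = 3*1 + 0, so a_4 = 3.
The remainder reaches 0 after 5 divisions, so the expansion has 5 partial quotients, read off in order.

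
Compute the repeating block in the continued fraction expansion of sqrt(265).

[16; (3, 1, 1, 2, 2, 1, 1, 3, 32)]

Write x_i = (sqrt(265) + m_i)/d_i with (m_0, d_0) = (0, 1). a_0 = floor(sqrt(265)) = 16, since 16^2 = 256 <= 265 < 289 = 17^2.
Iterate m_{i+1} = d_i*a_i - m_i, d_{i+1} = (265 - m_{i+1}^2)/d_i, a_{i+1} = floor((a_0 + m_{i+1})/d_{i+1}):
  m_1 = 1*16 - 0 = 16, d_1 = (265 - 16^2)/1 = 9/1 = 9, a_1 = floor((16 + 16)/9) = 3.
  m_2 = 9*3 - 16 = 11, d_2 = (265 - 11^2)/9 = 144/9 = 16, a_2 = floor((16 + 11)/16) = 1.
  m_3 = 16*1 - 11 = 5, d_3 = (265 - 5^2)/16 = 240/16 = 15, a_3 = floor((16 + 5)/15) = 1.
  m_4 = 15*1 - 5 = 10, d_4 = (265 - 10^2)/15 = 165/15 = 11, a_4 = floor((16 + 10)/11) = 2.
  m_5 = 11*2 - 10 = 12, d_5 = (265 - 12^2)/11 = 121/11 = 11, a_5 = floor((16 + 12)/11) = 2.
  m_6 = 11*2 - 12 = 10, d_6 = (265 - 10^2)/11 = 165/11 = 15, a_6 = floor((16 + 10)/15) = 1.
  m_7 = 15*1 - 10 = 5, d_7 = (265 - 5^2)/15 = 240/15 = 16, a_7 = floor((16 + 5)/16) = 1.
  m_8 = 16*1 - 5 = 11, d_8 = (265 - 11^2)/16 = 144/16 = 9, a_8 = floor((16 + 11)/9) = 3.
  m_9 = 9*3 - 11 = 16, d_9 = (265 - 16^2)/9 = 9/9 = 1, a_9 = floor((16 + 16)/1) = 32.
  m_10 = 1*32 - 16 = 16, d_10 = (265 - 16^2)/1 = 9/1 = 9: (m_10, d_10) = (m_1, d_1) = (16, 9), so from here the quotients repeat a_1, ..., a_9; the period length is 9.
Hence the expansion of sqrt(265) is a_0 = 16 followed by the repeating block 3, 1, 1, 2, 2, 1, 1, 3, 32 (period 9).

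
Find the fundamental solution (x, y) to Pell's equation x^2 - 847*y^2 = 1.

(x, y) = (8193151, 281520)

First expand sqrt(847) as a continued fraction. With x_i = (sqrt(847) + m_i)/d_i and (m_0, d_0) = (0, 1): a_0 = floor(sqrt(847)) = 29, since 29^2 = 841 <= 847 < 900 = 30^2.
Iterate m_{i+1} = d_i*a_i - m_i, d_{i+1} = (847 - m_{i+1}^2)/d_i, a_{i+1} = floor((a_0 + m_{i+1})/d_{i+1}):
  m_1 = 1*29 - 0 = 29, d_1 = (847 - 29^2)/1 = 6/1 = 6, a_1 = floor((29 + 29)/6) = 9.
  m_2 = 6*9 - 29 = 25, d_2 = (847 - 25^2)/6 = 222/6 = 37, a_2 = floor((29 + 25)/37) = 1.
  m_3 = 37*1 - 25 = 12, d_3 = (847 - 12^2)/37 = 703/37 = 19, a_3 = floor((29 + 12)/19) = 2.
  m_4 = 19*2 - 12 = 26, d_4 = (847 - 26^2)/19 = 171/19 = 9, a_4 = floor((29 + 26)/9) = 6.
  m_5 = 9*6 - 26 = 28, d_5 = (847 - 28^2)/9 = 63/9 = 7, a_5 = floor((29 + 28)/7) = 8.
  m_6 = 7*8 - 28 = 28, d_6 = (847 - 28^2)/7 = 63/7 = 9, a_6 = floor((29 + 28)/9) = 6.
  m_7 = 9*6 - 28 = 26, d_7 = (847 - 26^2)/9 = 171/9 = 19, a_7 = floor((29 + 26)/19) = 2.
  m_8 = 19*2 - 26 = 12, d_8 = (847 - 12^2)/19 = 703/19 = 37, a_8 = floor((29 + 12)/37) = 1.
  m_9 = 37*1 - 12 = 25, d_9 = (847 - 25^2)/37 = 222/37 = 6, a_9 = floor((29 + 25)/6) = 9.
  m_10 = 6*9 - 25 = 29, d_10 = (847 - 29^2)/6 = 6/6 = 1, a_10 = floor((29 + 29)/1) = 58.
  m_11 = 1*58 - 29 = 29, d_11 = (847 - 29^2)/1 = 6/1 = 6: (m_11, d_11) = (m_1, d_1) = (29, 6), so from here the quotients repeat a_1, ..., a_10; the period length is 10.
So sqrt(847) = [29; (9, 1, 2, 6, 8, 6, 2, 1, 9, 58)] with period length k = 10.
k is even, so the fundamental solution of x^2 - 847y^2 = 1 is (p_{k-1}, q_{k-1}) = (p_9, q_9); compute convergents through index 9.
Convergents (p_i = a_i*p_{i-1} + p_{i-2}, q_i = a_i*q_{i-1} + q_{i-2} with p_{-2}=0, p_{-1}=1, q_{-2}=1, q_{-1}=0):
  i=0: a_0=29, p_0 = 29*1 + 0 = 29, q_0 = 29*0 + 1 = 1.
  i=1: a_1=9, p_1 = 9*29 + 1 = 262, q_1 = 9*1 + 0 = 9.
  i=2: a_2=1, p_2 = 1*262 + 29 = 291, q_2 = 1*9 + 1 = 10.
  i=3: a_3=2, p_3 = 2*291 + 262 = 844, q_3 = 2*10 + 9 = 29.
  i=4: a_4=6, p_4 = 6*844 + 291 = 5355, q_4 = 6*29 + 10 = 184.
  i=5: a_5=8, p_5 = 8*5355 + 844 = 43684, q_5 = 8*184 + 29 = 1501.
  i=6: a_6=6, p_6 = 6*43684 + 5355 = 267459, q_6 = 6*1501 + 184 = 9190.
  i=7: a_7=2, p_7 = 2*267459 + 43684 = 578602, q_7 = 2*9190 + 1501 = 19881.
  i=8: a_8=1, p_8 = 1*578602 + 267459 = 846061, q_8 = 1*19881 + 9190 = 29071.
  i=9: a_9=9, p_9 = 9*846061 + 578602 = 8193151, q_9 = 9*29071 + 19881 = 281520.
Check: 8193151^2 - 847*281520^2 = 67127723308801 - 67127723308800 = 1, so (x, y) = (8193151, 281520) solves the equation, and by the theorem it is the least positive solution.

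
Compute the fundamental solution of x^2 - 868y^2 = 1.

First expand sqrt(868) as a continued fraction. With x_i = (sqrt(868) + m_i)/d_i and (m_0, d_0) = (0, 1): a_0 = floor(sqrt(868)) = 29, since 29^2 = 841 <= 868 < 900 = 30^2.
Iterate m_{i+1} = d_i*a_i - m_i, d_{i+1} = (868 - m_{i+1}^2)/d_i, a_{i+1} = floor((a_0 + m_{i+1})/d_{i+1}):
  m_1 = 1*29 - 0 = 29, d_1 = (868 - 29^2)/1 = 27/1 = 27, a_1 = floor((29 + 29)/27) = 2.
  m_2 = 27*2 - 29 = 25, d_2 = (868 - 25^2)/27 = 243/27 = 9, a_2 = floor((29 + 25)/9) = 6.
  m_3 = 9*6 - 25 = 29, d_3 = (868 - 29^2)/9 = 27/9 = 3, a_3 = floor((29 + 29)/3) = 19.
  m_4 = 3*19 - 29 = 28, d_4 = (868 - 28^2)/3 = 84/3 = 28, a_4 = floor((29 + 28)/28) = 2.
  m_5 = 28*2 - 28 = 28, d_5 = (868 - 28^2)/28 = 84/28 = 3, a_5 = floor((29 + 28)/3) = 19.
  m_6 = 3*19 - 28 = 29, d_6 = (868 - 29^2)/3 = 27/3 = 9, a_6 = floor((29 + 29)/9) = 6.
  m_7 = 9*6 - 29 = 25, d_7 = (868 - 25^2)/9 = 243/9 = 27, a_7 = floor((29 + 25)/27) = 2.
  m_8 = 27*2 - 25 = 29, d_8 = (868 - 29^2)/27 = 27/27 = 1, a_8 = floor((29 + 29)/1) = 58.
  m_9 = 1*58 - 29 = 29, d_9 = (868 - 29^2)/1 = 27/1 = 27: (m_9, d_9) = (m_1, d_1) = (29, 27), so from here the quotients repeat a_1, ..., a_8; the period length is 8.
So sqrt(868) = [29; (2, 6, 19, 2, 19, 6, 2, 58)] with period length k = 8.
k is even, so the fundamental solution of x^2 - 868y^2 = 1 is (p_{k-1}, q_{k-1}) = (p_7, q_7); compute convergents through index 7.
Convergents (p_i = a_i*p_{i-1} + p_{i-2}, q_i = a_i*q_{i-1} + q_{i-2} with p_{-2}=0, p_{-1}=1, q_{-2}=1, q_{-1}=0):
  i=0: a_0=29, p_0 = 29*1 + 0 = 29, q_0 = 29*0 + 1 = 1.
  i=1: a_1=2, p_1 = 2*29 + 1 = 59, q_1 = 2*1 + 0 = 2.
  i=2: a_2=6, p_2 = 6*59 + 29 = 383, q_2 = 6*2 + 1 = 13.
  i=3: a_3=19, p_3 = 19*383 + 59 = 7336, q_3 = 19*13 + 2 = 249.
  i=4: a_4=2, p_4 = 2*7336 + 383 = 15055, q_4 = 2*249 + 13 = 511.
  i=5: a_5=19, p_5 = 19*15055 + 7336 = 293381, q_5 = 19*511 + 249 = 9958.
  i=6: a_6=6, p_6 = 6*293381 + 15055 = 1775341, q_6 = 6*9958 + 511 = 60259.
  i=7: a_7=2, p_7 = 2*1775341 + 293381 = 3844063, q_7 = 2*60259 + 9958 = 130476.
Check: 3844063^2 - 868*130476^2 = 14776820347969 - 14776820347968 = 1, so (x, y) = (3844063, 130476) solves the equation, and by the theorem it is the least positive solution.

(x, y) = (3844063, 130476)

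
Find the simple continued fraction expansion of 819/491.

Run the Euclidean algorithm on 819 and 491; the successive quotients are the partial quotients a_0, a_1, ... (each step inverts the fractional part left over by the previous one):
  819 = 1*491 + 328, so a_0 = 1.
  491 = 1*328 + 163, so a_1 = 1.
  328 = 2*163 + 2, so a_2 = 2.
  163 = 81*2 + 1, so a_3 = 81.
  2 = 2*1 + 0, so a_4 = 2.
The remainder reaches 0 after 5 divisions, so the expansion has 5 partial quotients, read off in order.

[1; 1, 2, 81, 2]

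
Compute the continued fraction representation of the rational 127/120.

Run the Euclidean algorithm on 127 and 120; the successive quotients are the partial quotients a_0, a_1, ... (each step inverts the fractional part left over by the previous one):
  127 = 1*120 + 7, so a_0 = 1.
  120 = 17*7 + 1, so a_1 = 17.
  7 = 7*1 + 0, so a_2 = 7.
The remainder reaches 0 after 3 divisions, so the expansion has 3 partial quotients, read off in order.

[1; 17, 7]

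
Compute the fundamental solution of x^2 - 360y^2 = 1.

(x, y) = (19, 1)

First expand sqrt(360) as a continued fraction. With x_i = (sqrt(360) + m_i)/d_i and (m_0, d_0) = (0, 1): a_0 = floor(sqrt(360)) = 18, since 18^2 = 324 <= 360 < 361 = 19^2.
Iterate m_{i+1} = d_i*a_i - m_i, d_{i+1} = (360 - m_{i+1}^2)/d_i, a_{i+1} = floor((a_0 + m_{i+1})/d_{i+1}):
  m_1 = 1*18 - 0 = 18, d_1 = (360 - 18^2)/1 = 36/1 = 36, a_1 = floor((18 + 18)/36) = 1.
  m_2 = 36*1 - 18 = 18, d_2 = (360 - 18^2)/36 = 36/36 = 1, a_2 = floor((18 + 18)/1) = 36.
  m_3 = 1*36 - 18 = 18, d_3 = (360 - 18^2)/1 = 36/1 = 36: (m_3, d_3) = (m_1, d_1) = (18, 36), so from here the quotients repeat a_1, a_2; the period length is 2.
So sqrt(360) = [18; (1, 36)] with period length k = 2.
k is even, so the fundamental solution of x^2 - 360y^2 = 1 is (p_{k-1}, q_{k-1}) = (p_1, q_1); compute convergents through index 1.
Convergents (p_i = a_i*p_{i-1} + p_{i-2}, q_i = a_i*q_{i-1} + q_{i-2} with p_{-2}=0, p_{-1}=1, q_{-2}=1, q_{-1}=0):
  i=0: a_0=18, p_0 = 18*1 + 0 = 18, q_0 = 18*0 + 1 = 1.
  i=1: a_1=1, p_1 = 1*18 + 1 = 19, q_1 = 1*1 + 0 = 1.
Check: 19^2 - 360*1^2 = 361 - 360 = 1, so (x, y) = (19, 1) solves the equation, and by the theorem it is the least positive solution.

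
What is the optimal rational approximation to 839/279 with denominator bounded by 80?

Expand x = 839/279 as a continued fraction with the Euclidean algorithm:
  839 = 3*279 + 2, so a_0 = 3.
  279 = 139*2 + 1, so a_1 = 139.
  2 = 2*1 + 0, so a_2 = 2.
so x = [3; 139, 2].
Convergents (p_i = a_i*p_{i-1} + p_{i-2}, q_i = a_i*q_{i-1} + q_{i-2} with p_{-2}=0, p_{-1}=1, q_{-2}=1, q_{-1}=0), until the denominator exceeds 80:
  i=0: a_0=3, p_0 = 3*1 + 0 = 3, q_0 = 3*0 + 1 = 1.
  i=1: a_1=139, p_1 = 139*3 + 1 = 418, q_1 = 139*1 + 0 = 139.
q_1 = 139 > 80, so the last convergent with denominator <= 80 is p_0/q_0 = 3/1.
The closest fraction with denominator <= 80 is either p_0/q_0 or the intermediate fraction (k*p_0 + p_{-1})/(k*q_0 + q_{-1}) with the largest k >= 1 whose denominator stays <= 80; these approach x as k grows, and every other convergent or intermediate fraction in range is farther away.
Largest k: floor((80 - q_{-1})/q_0) = floor((80 - 0)/1) = 80 (using the seeds p_{-1} = 1, q_{-1} = 0).
That gives (80*3 + 1)/(80*1 + 0) = 241/80.
Compare the errors: |x - 3/1| = |839*1 - 3*279|/(279*1) = 2/279, and |x - 241/80| = |839*80 - 241*279|/(279*80) = 119/22320.
Cross-multiplying, 119*279 = 33201 < 44640 = 2*22320, so 119/22320 is smaller: the intermediate fraction 241/80 is closer to x than 3/1.

241/80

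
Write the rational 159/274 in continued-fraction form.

[0; 1, 1, 2, 1, 1, 1, 1, 2, 3]

Run the Euclidean algorithm on 159 and 274; the successive quotients are the partial quotients a_0, a_1, ... (each step inverts the fractional part left over by the previous one):
  159 = 0*274 + 159, so a_0 = 0.
  274 = 1*159 + 115, so a_1 = 1.
  159 = 1*115 + 44, so a_2 = 1.
  115 = 2*44 + 27, so a_3 = 2.
  44 = 1*27 + 17, so a_4 = 1.
  27 = 1*17 + 10, so a_5 = 1.
  17 = 1*10 + 7, so a_6 = 1.
  10 = 1*7 + 3, so a_7 = 1.
  7 = 2*3 + 1, so a_8 = 2.
  3 = 3*1 + 0, so a_9 = 3.
The remainder reaches 0 after 10 divisions, so the expansion has 10 partial quotients, read off in order.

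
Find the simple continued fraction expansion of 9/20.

Run the Euclidean algorithm on 9 and 20; the successive quotients are the partial quotients a_0, a_1, ... (each step inverts the fractional part left over by the previous one):
  9 = 0*20 + 9, so a_0 = 0.
  20 = 2*9 + 2, so a_1 = 2.
  9 = 4*2 + 1, so a_2 = 4.
  2 = 2*1 + 0, so a_3 = 2.
The remainder reaches 0 after 4 divisions, so the expansion has 4 partial quotients, read off in order.

[0; 2, 4, 2]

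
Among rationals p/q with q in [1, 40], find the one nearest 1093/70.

203/13

Expand x = 1093/70 as a continued fraction with the Euclidean algorithm:
  1093 = 15*70 + 43, so a_0 = 15.
  70 = 1*43 + 27, so a_1 = 1.
  43 = 1*27 + 16, so a_2 = 1.
  27 = 1*16 + 11, so a_3 = 1.
  16 = 1*11 + 5, so a_4 = 1.
  11 = 2*5 + 1, so a_5 = 2.
  5 = 5*1 + 0, so a_6 = 5.
so x = [15; 1, 1, 1, 1, 2, 5].
Convergents (p_i = a_i*p_{i-1} + p_{i-2}, q_i = a_i*q_{i-1} + q_{i-2} with p_{-2}=0, p_{-1}=1, q_{-2}=1, q_{-1}=0), until the denominator exceeds 40:
  i=0: a_0=15, p_0 = 15*1 + 0 = 15, q_0 = 15*0 + 1 = 1.
  i=1: a_1=1, p_1 = 1*15 + 1 = 16, q_1 = 1*1 + 0 = 1.
  i=2: a_2=1, p_2 = 1*16 + 15 = 31, q_2 = 1*1 + 1 = 2.
  i=3: a_3=1, p_3 = 1*31 + 16 = 47, q_3 = 1*2 + 1 = 3.
  i=4: a_4=1, p_4 = 1*47 + 31 = 78, q_4 = 1*3 + 2 = 5.
  i=5: a_5=2, p_5 = 2*78 + 47 = 203, q_5 = 2*5 + 3 = 13.
  i=6: a_6=5, p_6 = 5*203 + 78 = 1093, q_6 = 5*13 + 5 = 70.
q_6 = 70 > 40, so the last convergent with denominator <= 40 is p_5/q_5 = 203/13.
The closest fraction with denominator <= 40 is either p_5/q_5 or the intermediate fraction (k*p_5 + p_4)/(k*q_5 + q_4) with the largest k >= 1 whose denominator stays <= 40; these approach x as k grows, and every other convergent or intermediate fraction in range is farther away.
Largest k: floor((40 - q_4)/q_5) = floor((40 - 5)/13) = 2.
That gives (2*203 + 78)/(2*13 + 5) = 484/31.
Compare the errors: |x - 203/13| = |1093*13 - 203*70|/(70*13) = 1/910, and |x - 484/31| = |1093*31 - 484*70|/(70*31) = 3/2170.
Cross-multiplying, 1*2170 = 2170 < 2730 = 3*910, so 1/910 is smaller: the convergent 203/13 is closer to x than 484/31.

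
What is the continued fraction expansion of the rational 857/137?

Run the Euclidean algorithm on 857 and 137; the successive quotients are the partial quotients a_0, a_1, ... (each step inverts the fractional part left over by the previous one):
  857 = 6*137 + 35, so a_0 = 6.
  137 = 3*35 + 32, so a_1 = 3.
  35 = 1*32 + 3, so a_2 = 1.
  32 = 10*3 + 2, so a_3 = 10.
  3 = 1*2 + 1, so a_4 = 1.
  2 = 2*1 + 0, so a_5 = 2.
The remainder reaches 0 after 6 divisions, so the expansion has 6 partial quotients, read off in order.

[6; 3, 1, 10, 1, 2]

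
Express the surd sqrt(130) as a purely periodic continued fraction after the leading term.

[11; (2, 2, 22)]

Write x_i = (sqrt(130) + m_i)/d_i with (m_0, d_0) = (0, 1). a_0 = floor(sqrt(130)) = 11, since 11^2 = 121 <= 130 < 144 = 12^2.
Iterate m_{i+1} = d_i*a_i - m_i, d_{i+1} = (130 - m_{i+1}^2)/d_i, a_{i+1} = floor((a_0 + m_{i+1})/d_{i+1}):
  m_1 = 1*11 - 0 = 11, d_1 = (130 - 11^2)/1 = 9/1 = 9, a_1 = floor((11 + 11)/9) = 2.
  m_2 = 9*2 - 11 = 7, d_2 = (130 - 7^2)/9 = 81/9 = 9, a_2 = floor((11 + 7)/9) = 2.
  m_3 = 9*2 - 7 = 11, d_3 = (130 - 11^2)/9 = 9/9 = 1, a_3 = floor((11 + 11)/1) = 22.
  m_4 = 1*22 - 11 = 11, d_4 = (130 - 11^2)/1 = 9/1 = 9: (m_4, d_4) = (m_1, d_1) = (11, 9), so from here the quotients repeat a_1, ..., a_3; the period length is 3.
Hence the expansion of sqrt(130) is a_0 = 11 followed by the repeating block 2, 2, 22 (period 3).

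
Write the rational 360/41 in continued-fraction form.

[8; 1, 3, 1, 1, 4]

Run the Euclidean algorithm on 360 and 41; the successive quotients are the partial quotients a_0, a_1, ... (each step inverts the fractional part left over by the previous one):
  360 = 8*41 + 32, so a_0 = 8.
  41 = 1*32 + 9, so a_1 = 1.
  32 = 3*9 + 5, so a_2 = 3.
  9 = 1*5 + 4, so a_3 = 1.
  5 = 1*4 + 1, so a_4 = 1.
  4 = 4*1 + 0, so a_5 = 4.
The remainder reaches 0 after 6 divisions, so the expansion has 6 partial quotients, read off in order.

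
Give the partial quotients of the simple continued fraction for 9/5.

[1; 1, 4]

Run the Euclidean algorithm on 9 and 5; the successive quotients are the partial quotients a_0, a_1, ... (each step inverts the fractional part left over by the previous one):
  9 = 1*5 + 4, so a_0 = 1.
  5 = 1*4 + 1, so a_1 = 1.
  4 = 4*1 + 0, so a_2 = 4.
The remainder reaches 0 after 3 divisions, so the expansion has 3 partial quotients, read off in order.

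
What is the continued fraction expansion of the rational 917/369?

[2; 2, 16, 3, 1, 2]

Run the Euclidean algorithm on 917 and 369; the successive quotients are the partial quotients a_0, a_1, ... (each step inverts the fractional part left over by the previous one):
  917 = 2*369 + 179, so a_0 = 2.
  369 = 2*179 + 11, so a_1 = 2.
  179 = 16*11 + 3, so a_2 = 16.
  11 = 3*3 + 2, so a_3 = 3.
  3 = 1*2 + 1, so a_4 = 1.
  2 = 2*1 + 0, so a_5 = 2.
The remainder reaches 0 after 6 divisions, so the expansion has 6 partial quotients, read off in order.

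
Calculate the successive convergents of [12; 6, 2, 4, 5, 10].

12/1, 73/6, 158/13, 705/58, 3683/303, 37535/3088

Using the convergent recurrence p_i = a_i*p_{i-1} + p_{i-2}, q_i = a_i*q_{i-1} + q_{i-2} with p_{-2}=0, p_{-1}=1, q_{-2}=1, q_{-1}=0:
  i=0: a_0=12, p_0 = 12*1 + 0 = 12, q_0 = 12*0 + 1 = 1.
  i=1: a_1=6, p_1 = 6*12 + 1 = 73, q_1 = 6*1 + 0 = 6.
  i=2: a_2=2, p_2 = 2*73 + 12 = 158, q_2 = 2*6 + 1 = 13.
  i=3: a_3=4, p_3 = 4*158 + 73 = 705, q_3 = 4*13 + 6 = 58.
  i=4: a_4=5, p_4 = 5*705 + 158 = 3683, q_4 = 5*58 + 13 = 303.
  i=5: a_5=10, p_5 = 10*3683 + 705 = 37535, q_5 = 10*303 + 58 = 3088.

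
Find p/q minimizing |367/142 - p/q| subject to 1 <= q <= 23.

Expand x = 367/142 as a continued fraction with the Euclidean algorithm:
  367 = 2*142 + 83, so a_0 = 2.
  142 = 1*83 + 59, so a_1 = 1.
  83 = 1*59 + 24, so a_2 = 1.
  59 = 2*24 + 11, so a_3 = 2.
  24 = 2*11 + 2, so a_4 = 2.
  11 = 5*2 + 1, so a_5 = 5.
  2 = 2*1 + 0, so a_6 = 2.
so x = [2; 1, 1, 2, 2, 5, 2].
Convergents (p_i = a_i*p_{i-1} + p_{i-2}, q_i = a_i*q_{i-1} + q_{i-2} with p_{-2}=0, p_{-1}=1, q_{-2}=1, q_{-1}=0), until the denominator exceeds 23:
  i=0: a_0=2, p_0 = 2*1 + 0 = 2, q_0 = 2*0 + 1 = 1.
  i=1: a_1=1, p_1 = 1*2 + 1 = 3, q_1 = 1*1 + 0 = 1.
  i=2: a_2=1, p_2 = 1*3 + 2 = 5, q_2 = 1*1 + 1 = 2.
  i=3: a_3=2, p_3 = 2*5 + 3 = 13, q_3 = 2*2 + 1 = 5.
  i=4: a_4=2, p_4 = 2*13 + 5 = 31, q_4 = 2*5 + 2 = 12.
  i=5: a_5=5, p_5 = 5*31 + 13 = 168, q_5 = 5*12 + 5 = 65.
q_5 = 65 > 23, so the last convergent with denominator <= 23 is p_4/q_4 = 31/12.
The closest fraction with denominator <= 23 is either p_4/q_4 or the intermediate fraction (k*p_4 + p_3)/(k*q_4 + q_3) with the largest k >= 1 whose denominator stays <= 23; these approach x as k grows, and every other convergent or intermediate fraction in range is farther away.
Largest k: floor((23 - q_3)/q_4) = floor((23 - 5)/12) = 1.
That gives (1*31 + 13)/(1*12 + 5) = 44/17.
Compare the errors: |x - 31/12| = |367*12 - 31*142|/(142*12) = 2/1704, and |x - 44/17| = |367*17 - 44*142|/(142*17) = 9/2414.
Cross-multiplying, 2*2414 = 4828 < 15336 = 9*1704, so 2/1704 is smaller: the convergent 31/12 is closer to x than 44/17.

31/12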